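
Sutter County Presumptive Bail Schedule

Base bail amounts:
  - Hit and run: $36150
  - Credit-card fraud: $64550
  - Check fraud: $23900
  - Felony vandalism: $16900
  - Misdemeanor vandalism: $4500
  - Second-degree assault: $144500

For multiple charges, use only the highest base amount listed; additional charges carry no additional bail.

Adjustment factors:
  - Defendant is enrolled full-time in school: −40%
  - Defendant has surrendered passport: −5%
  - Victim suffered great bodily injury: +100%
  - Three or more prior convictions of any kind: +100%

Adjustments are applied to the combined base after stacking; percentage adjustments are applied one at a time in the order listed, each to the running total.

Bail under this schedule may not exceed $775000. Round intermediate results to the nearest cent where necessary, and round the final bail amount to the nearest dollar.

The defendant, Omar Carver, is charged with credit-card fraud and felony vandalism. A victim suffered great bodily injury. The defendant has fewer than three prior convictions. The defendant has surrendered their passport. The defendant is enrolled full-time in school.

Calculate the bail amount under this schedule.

$73587

Base amounts from the schedule: credit-card fraud $64550; felony vandalism $16900.
Stacking rule: use the highest base only. Highest is credit-card fraud at $64550. Combined base = $64550.
Defendant is enrolled full-time in school (−40%): $64550 × 0.6 = $38730.
Defendant has surrendered passport (−5%): $38730 × 0.95 = $36793.50.
Victim suffered great bodily injury (+100%): $36793.50 × 2 = $73587.
$73587 is within the $775000 maximum.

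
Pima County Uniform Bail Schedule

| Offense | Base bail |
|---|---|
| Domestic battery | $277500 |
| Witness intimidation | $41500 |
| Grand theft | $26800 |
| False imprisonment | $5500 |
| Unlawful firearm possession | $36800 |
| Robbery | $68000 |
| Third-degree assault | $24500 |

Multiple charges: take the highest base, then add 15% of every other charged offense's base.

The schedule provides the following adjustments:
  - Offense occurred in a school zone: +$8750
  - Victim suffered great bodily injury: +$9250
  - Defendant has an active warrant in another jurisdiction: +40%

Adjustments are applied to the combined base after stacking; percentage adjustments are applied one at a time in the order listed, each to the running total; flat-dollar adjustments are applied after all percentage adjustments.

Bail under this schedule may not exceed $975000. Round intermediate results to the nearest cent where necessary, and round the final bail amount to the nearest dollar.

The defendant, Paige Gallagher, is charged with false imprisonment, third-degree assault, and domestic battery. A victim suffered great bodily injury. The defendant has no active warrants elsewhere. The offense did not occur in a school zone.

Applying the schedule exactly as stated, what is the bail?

Base amounts from the schedule: false imprisonment $5500; third-degree assault $24500; domestic battery $277500.
Stacking rule: highest base plus 15% of each additional charge. Highest is domestic battery at $277500. Additional: $5500 × 15% = $825; $24500 × 15% = $3675. Combined base = $277500 + $4500 = $282000.
Victim suffered great bodily injury (+$9250 flat): $282000 + $9250 = $291250.
$291250 is within the $975000 maximum.

$291250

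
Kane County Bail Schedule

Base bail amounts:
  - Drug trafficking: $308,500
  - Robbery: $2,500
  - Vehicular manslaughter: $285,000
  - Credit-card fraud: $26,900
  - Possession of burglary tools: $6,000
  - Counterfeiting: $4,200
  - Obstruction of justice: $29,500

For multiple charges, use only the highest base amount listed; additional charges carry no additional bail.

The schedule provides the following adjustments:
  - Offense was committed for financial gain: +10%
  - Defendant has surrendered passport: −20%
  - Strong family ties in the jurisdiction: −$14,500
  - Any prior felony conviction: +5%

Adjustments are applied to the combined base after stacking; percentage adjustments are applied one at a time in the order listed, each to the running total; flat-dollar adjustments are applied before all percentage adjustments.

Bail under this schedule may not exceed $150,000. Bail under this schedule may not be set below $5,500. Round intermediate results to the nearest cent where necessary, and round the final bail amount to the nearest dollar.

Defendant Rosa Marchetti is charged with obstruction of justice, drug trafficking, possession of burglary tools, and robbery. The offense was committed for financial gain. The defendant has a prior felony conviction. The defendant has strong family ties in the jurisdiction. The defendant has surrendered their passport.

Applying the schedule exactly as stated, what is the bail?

$150,000

Base amounts from the schedule: obstruction of justice $29,500; drug trafficking $308,500; possession of burglary tools $6,000; robbery $2,500.
Stacking rule: use the highest base only. Highest is drug trafficking at $308,500. Combined base = $308,500.
Strong family ties in the jurisdiction (−$14,500 flat): $308,500 − $14,500 = $294,000.
Offense was committed for financial gain (+10%): $294,000 × 1.1 = $323,400.
Defendant has surrendered passport (−20%): $323,400 × 0.8 = $258,720.
Any prior felony conviction (+5%): $258,720 × 1.05 = $271,656.
Result $271,656 exceeds the maximum of $150,000; bail is capped at $150,000.
$150,000 is at or above the $5,500 minimum.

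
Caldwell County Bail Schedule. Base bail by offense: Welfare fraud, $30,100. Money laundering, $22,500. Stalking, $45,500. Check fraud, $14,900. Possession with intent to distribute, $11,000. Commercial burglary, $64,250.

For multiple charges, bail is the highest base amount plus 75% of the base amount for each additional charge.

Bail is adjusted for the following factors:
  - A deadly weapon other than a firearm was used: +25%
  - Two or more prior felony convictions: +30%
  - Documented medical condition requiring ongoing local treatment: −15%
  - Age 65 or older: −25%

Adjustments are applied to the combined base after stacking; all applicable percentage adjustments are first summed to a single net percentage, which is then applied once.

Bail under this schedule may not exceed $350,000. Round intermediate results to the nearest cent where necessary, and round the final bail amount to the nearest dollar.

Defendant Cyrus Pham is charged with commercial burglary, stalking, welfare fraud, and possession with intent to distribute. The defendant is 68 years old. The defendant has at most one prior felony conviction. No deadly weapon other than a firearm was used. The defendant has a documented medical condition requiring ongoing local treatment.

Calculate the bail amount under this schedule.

$77,520

Base amounts from the schedule: commercial burglary $64,250; stalking $45,500; welfare fraud $30,100; possession with intent to distribute $11,000.
Stacking rule: highest base plus 75% of each additional charge. Highest is commercial burglary at $64,250. Additional: $45,500 × 75% = $34,125; $30,100 × 75% = $22,575; $11,000 × 75% = $8,250. Combined base = $64,250 + $64,950 = $129,200.
Net percentage adjustment: −15% −25% = −40%. $129,200 × 0.6 = $77,520.
$77,520 is within the $350,000 maximum.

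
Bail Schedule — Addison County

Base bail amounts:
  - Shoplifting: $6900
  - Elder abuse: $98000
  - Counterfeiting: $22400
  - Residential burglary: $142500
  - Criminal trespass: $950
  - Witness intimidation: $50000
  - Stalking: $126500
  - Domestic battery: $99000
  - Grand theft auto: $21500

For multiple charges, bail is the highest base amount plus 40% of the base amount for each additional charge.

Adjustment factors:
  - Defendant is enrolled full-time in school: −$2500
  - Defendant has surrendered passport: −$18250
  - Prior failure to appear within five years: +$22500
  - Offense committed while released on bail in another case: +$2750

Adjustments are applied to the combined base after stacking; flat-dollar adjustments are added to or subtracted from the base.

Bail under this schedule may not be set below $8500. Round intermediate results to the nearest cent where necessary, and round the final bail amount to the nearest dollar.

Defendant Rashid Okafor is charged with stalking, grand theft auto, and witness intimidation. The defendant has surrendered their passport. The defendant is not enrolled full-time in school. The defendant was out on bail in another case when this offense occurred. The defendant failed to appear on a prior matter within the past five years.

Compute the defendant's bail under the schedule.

Base amounts from the schedule: stalking $126500; grand theft auto $21500; witness intimidation $50000.
Stacking rule: highest base plus 40% of each additional charge. Highest is stalking at $126500. Additional: $21500 × 40% = $8600; $50000 × 40% = $20000. Combined base = $126500 + $28600 = $155100.
Defendant has surrendered passport (−$18250 flat): $155100 − $18250 = $136850.
Prior failure to appear within five years (+$22500 flat): $136850 + $22500 = $159350.
Offense committed while released on bail in another case (+$2750 flat): $159350 + $2750 = $162100.
$162100 is at or above the $8500 minimum.

$162100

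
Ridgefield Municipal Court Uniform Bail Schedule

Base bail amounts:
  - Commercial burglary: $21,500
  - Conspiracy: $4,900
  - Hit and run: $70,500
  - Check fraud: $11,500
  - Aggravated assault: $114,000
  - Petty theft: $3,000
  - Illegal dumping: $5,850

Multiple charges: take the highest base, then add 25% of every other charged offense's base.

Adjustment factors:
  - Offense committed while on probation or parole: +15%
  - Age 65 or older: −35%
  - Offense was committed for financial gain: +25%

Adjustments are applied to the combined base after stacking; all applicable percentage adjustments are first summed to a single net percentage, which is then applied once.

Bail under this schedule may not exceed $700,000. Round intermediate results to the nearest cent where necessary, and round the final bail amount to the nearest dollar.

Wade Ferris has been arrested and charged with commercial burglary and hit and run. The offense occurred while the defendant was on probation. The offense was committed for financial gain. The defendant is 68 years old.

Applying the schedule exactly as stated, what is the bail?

$79,669

Base amounts from the schedule: commercial burglary $21,500; hit and run $70,500.
Stacking rule: highest base plus 25% of each additional charge. Highest is hit and run at $70,500. Additional: $21,500 × 25% = $5,375. Combined base = $70,500 + $5,375 = $75,875.
Net percentage adjustment: +15% −35% +25% = +5%. $75,875 × 1.05 = $79,668.75.
$79,668.75 is within the $700,000 maximum.
Rounded to the nearest dollar: $79,669.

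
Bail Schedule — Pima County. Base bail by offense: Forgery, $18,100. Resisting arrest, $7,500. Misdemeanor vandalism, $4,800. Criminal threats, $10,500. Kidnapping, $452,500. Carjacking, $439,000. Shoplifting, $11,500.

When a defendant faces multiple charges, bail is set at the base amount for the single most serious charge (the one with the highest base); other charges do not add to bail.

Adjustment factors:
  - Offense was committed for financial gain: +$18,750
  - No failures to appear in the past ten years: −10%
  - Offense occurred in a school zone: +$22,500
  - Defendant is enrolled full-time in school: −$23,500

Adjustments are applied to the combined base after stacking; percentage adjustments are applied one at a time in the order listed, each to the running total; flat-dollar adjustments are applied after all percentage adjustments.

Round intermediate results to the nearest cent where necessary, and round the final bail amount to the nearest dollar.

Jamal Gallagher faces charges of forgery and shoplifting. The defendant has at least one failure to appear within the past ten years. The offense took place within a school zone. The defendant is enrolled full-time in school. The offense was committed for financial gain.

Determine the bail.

$35,850

Base amounts from the schedule: forgery $18,100; shoplifting $11,500.
Stacking rule: use the highest base only. Highest is forgery at $18,100. Combined base = $18,100.
Offense was committed for financial gain (+$18,750 flat): $18,100 + $18,750 = $36,850.
Offense occurred in a school zone (+$22,500 flat): $36,850 + $22,500 = $59,350.
Defendant is enrolled full-time in school (−$23,500 flat): $59,350 − $23,500 = $35,850.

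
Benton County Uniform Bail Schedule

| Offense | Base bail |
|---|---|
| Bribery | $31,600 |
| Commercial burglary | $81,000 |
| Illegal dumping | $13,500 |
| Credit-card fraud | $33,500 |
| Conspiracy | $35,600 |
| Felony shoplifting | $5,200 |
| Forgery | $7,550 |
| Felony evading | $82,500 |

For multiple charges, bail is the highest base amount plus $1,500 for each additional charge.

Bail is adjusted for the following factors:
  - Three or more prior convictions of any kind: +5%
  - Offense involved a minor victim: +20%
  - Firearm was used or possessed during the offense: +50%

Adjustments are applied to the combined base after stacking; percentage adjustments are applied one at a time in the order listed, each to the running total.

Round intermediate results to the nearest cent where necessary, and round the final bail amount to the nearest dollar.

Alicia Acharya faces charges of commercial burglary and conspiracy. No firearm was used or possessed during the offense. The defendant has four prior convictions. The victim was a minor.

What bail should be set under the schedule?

Base amounts from the schedule: commercial burglary $81,000; conspiracy $35,600.
Stacking rule: highest base plus $1,500 per additional charge. Highest is commercial burglary at $81,000; 1 additional charge → +$1,500. Combined base = $82,500.
Three or more prior convictions of any kind (+5%): $82,500 × 1.05 = $86,625.
Offense involved a minor victim (+20%): $86,625 × 1.2 = $103,950.

$103,950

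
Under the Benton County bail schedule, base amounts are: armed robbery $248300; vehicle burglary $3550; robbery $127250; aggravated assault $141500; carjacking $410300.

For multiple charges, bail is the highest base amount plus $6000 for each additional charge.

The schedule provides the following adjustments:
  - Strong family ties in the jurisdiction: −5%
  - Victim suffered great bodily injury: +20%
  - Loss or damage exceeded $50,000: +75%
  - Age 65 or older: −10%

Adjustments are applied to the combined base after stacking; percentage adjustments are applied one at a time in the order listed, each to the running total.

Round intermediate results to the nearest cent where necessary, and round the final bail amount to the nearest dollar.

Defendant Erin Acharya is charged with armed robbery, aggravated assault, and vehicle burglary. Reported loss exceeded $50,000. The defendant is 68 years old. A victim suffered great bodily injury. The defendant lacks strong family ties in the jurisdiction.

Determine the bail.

Base amounts from the schedule: armed robbery $248300; aggravated assault $141500; vehicle burglary $3550.
Stacking rule: highest base plus $6000 per additional charge. Highest is armed robbery at $248300; 2 additional charges → +$12000. Combined base = $260300.
Victim suffered great bodily injury (+20%): $260300 × 1.2 = $312360.
Loss or damage exceeded $50,000 (+75%): $312360 × 1.75 = $546630.
Age 65 or older (−10%): $546630 × 0.9 = $491967.

$491967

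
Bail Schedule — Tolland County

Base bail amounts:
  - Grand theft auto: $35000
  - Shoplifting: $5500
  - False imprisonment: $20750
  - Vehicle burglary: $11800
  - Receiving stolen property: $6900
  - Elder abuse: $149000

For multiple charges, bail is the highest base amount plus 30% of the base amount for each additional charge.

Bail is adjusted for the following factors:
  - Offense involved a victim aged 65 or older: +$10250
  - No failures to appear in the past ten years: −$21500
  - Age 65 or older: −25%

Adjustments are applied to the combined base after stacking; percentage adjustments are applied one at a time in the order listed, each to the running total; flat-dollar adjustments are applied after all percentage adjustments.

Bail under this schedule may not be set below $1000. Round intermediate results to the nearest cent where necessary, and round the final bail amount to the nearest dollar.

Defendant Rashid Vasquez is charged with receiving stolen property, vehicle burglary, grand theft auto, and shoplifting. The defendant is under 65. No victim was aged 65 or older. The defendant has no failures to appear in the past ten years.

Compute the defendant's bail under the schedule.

Base amounts from the schedule: receiving stolen property $6900; vehicle burglary $11800; grand theft auto $35000; shoplifting $5500.
Stacking rule: highest base plus 30% of each additional charge. Highest is grand theft auto at $35000. Additional: $6900 × 30% = $2070; $11800 × 30% = $3540; $5500 × 30% = $1650. Combined base = $35000 + $7260 = $42260.
No failures to appear in the past ten years (−$21500 flat): $42260 − $21500 = $20760.
$20760 is at or above the $1000 minimum.

$20760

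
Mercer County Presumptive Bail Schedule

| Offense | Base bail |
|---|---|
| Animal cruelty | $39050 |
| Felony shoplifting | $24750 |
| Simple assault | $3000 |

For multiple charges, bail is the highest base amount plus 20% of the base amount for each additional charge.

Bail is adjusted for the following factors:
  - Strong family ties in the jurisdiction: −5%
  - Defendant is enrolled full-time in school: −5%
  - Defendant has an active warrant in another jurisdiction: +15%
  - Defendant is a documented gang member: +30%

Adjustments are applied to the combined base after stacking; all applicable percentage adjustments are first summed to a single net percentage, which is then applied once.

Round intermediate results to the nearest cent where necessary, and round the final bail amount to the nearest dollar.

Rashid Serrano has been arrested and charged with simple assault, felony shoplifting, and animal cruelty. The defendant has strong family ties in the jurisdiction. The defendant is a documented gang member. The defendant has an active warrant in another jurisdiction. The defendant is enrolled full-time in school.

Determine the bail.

Base amounts from the schedule: simple assault $3000; felony shoplifting $24750; animal cruelty $39050.
Stacking rule: highest base plus 20% of each additional charge. Highest is animal cruelty at $39050. Additional: $3000 × 20% = $600; $24750 × 20% = $4950. Combined base = $39050 + $5550 = $44600.
Net percentage adjustment: −5% −5% +15% +30% = +35%. $44600 × 1.35 = $60210.

$60210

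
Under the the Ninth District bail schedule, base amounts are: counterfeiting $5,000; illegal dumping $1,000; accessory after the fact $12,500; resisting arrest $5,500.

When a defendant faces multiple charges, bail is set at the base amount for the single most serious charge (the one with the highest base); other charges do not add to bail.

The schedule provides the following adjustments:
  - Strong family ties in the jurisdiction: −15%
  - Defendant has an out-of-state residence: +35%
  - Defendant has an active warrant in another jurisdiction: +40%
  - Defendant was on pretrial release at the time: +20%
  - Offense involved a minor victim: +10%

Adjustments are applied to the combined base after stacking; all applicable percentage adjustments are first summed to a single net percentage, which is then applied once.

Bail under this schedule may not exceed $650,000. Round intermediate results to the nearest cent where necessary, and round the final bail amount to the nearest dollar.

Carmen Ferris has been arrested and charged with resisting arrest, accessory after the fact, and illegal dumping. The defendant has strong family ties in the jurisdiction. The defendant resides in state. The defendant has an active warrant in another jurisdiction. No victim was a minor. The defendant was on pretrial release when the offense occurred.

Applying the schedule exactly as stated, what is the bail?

$18,125

Base amounts from the schedule: resisting arrest $5,500; accessory after the fact $12,500; illegal dumping $1,000.
Stacking rule: use the highest base only. Highest is accessory after the fact at $12,500. Combined base = $12,500.
Net percentage adjustment: −15% +40% +20% = +45%. $12,500 × 1.45 = $18,125.
$18,125 is within the $650,000 maximum.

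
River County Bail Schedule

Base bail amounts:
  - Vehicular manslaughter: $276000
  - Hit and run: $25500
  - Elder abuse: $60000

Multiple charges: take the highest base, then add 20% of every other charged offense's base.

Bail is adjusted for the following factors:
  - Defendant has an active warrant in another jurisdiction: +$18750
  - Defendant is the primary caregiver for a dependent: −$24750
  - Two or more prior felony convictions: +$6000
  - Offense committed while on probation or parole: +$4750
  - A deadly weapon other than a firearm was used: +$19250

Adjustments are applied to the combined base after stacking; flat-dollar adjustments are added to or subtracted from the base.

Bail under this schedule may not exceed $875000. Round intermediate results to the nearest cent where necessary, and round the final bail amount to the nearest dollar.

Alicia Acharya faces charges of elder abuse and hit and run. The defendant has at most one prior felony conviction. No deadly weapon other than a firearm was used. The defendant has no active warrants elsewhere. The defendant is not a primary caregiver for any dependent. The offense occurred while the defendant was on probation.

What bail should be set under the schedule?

Base amounts from the schedule: elder abuse $60000; hit and run $25500.
Stacking rule: highest base plus 20% of each additional charge. Highest is elder abuse at $60000. Additional: $25500 × 20% = $5100. Combined base = $60000 + $5100 = $65100.
Offense committed while on probation or parole (+$4750 flat): $65100 + $4750 = $69850.
$69850 is within the $875000 maximum.

$69850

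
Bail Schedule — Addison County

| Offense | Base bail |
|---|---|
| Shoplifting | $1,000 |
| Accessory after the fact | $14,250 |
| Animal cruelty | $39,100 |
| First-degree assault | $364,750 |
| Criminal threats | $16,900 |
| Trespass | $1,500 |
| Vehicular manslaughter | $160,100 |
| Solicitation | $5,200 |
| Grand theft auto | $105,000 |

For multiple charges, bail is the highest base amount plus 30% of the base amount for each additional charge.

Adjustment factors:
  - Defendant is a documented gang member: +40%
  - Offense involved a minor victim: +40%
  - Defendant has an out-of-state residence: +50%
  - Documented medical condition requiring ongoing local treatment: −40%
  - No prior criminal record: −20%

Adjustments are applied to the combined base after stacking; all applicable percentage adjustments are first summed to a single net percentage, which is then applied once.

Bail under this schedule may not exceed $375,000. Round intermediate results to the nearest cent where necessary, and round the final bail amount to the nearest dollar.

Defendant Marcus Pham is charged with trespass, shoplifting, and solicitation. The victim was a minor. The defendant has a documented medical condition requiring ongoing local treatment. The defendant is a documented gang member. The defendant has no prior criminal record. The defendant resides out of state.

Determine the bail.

Base amounts from the schedule: trespass $1,500; shoplifting $1,000; solicitation $5,200.
Stacking rule: highest base plus 30% of each additional charge. Highest is solicitation at $5,200. Additional: $1,500 × 30% = $450; $1,000 × 30% = $300. Combined base = $5,200 + $750 = $5,950.
Net percentage adjustment: +40% +40% +50% −40% −20% = +70%. $5,950 × 1.7 = $10,115.
$10,115 is within the $375,000 maximum.

$10,115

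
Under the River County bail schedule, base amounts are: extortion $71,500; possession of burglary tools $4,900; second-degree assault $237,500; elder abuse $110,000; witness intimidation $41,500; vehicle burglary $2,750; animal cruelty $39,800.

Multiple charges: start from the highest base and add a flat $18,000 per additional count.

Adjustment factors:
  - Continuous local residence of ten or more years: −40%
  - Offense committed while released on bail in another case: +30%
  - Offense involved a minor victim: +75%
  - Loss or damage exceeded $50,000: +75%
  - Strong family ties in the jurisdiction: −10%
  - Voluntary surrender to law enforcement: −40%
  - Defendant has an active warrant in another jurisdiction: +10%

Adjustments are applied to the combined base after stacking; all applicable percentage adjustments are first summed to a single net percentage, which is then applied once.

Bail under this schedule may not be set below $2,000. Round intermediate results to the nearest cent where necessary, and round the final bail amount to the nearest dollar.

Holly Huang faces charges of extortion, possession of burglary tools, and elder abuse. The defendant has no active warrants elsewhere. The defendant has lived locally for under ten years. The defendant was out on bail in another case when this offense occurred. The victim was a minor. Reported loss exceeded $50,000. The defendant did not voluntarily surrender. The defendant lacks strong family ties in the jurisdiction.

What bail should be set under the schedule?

$408,800

Base amounts from the schedule: extortion $71,500; possession of burglary tools $4,900; elder abuse $110,000.
Stacking rule: highest base plus $18,000 per additional charge. Highest is elder abuse at $110,000; 2 additional charges → +$36,000. Combined base = $146,000.
Net percentage adjustment: +30% +75% +75% = +180%. $146,000 × 2.8 = $408,800.
$408,800 is at or above the $2,000 minimum.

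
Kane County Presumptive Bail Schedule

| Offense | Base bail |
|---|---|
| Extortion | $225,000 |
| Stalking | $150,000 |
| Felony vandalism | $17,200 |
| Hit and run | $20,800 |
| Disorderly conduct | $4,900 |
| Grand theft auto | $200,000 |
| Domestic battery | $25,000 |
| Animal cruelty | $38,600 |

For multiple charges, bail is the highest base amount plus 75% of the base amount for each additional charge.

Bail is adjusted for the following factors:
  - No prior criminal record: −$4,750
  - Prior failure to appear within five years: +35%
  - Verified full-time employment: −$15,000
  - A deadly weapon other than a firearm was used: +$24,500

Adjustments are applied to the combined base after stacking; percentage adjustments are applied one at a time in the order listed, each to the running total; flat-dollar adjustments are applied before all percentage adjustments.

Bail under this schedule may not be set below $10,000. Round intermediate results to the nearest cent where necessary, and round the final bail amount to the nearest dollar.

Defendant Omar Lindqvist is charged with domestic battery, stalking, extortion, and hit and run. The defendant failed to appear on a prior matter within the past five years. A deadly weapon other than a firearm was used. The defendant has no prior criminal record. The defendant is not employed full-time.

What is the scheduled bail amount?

Base amounts from the schedule: domestic battery $25,000; stalking $150,000; extortion $225,000; hit and run $20,800.
Stacking rule: highest base plus 75% of each additional charge. Highest is extortion at $225,000. Additional: $25,000 × 75% = $18,750; $150,000 × 75% = $112,500; $20,800 × 75% = $15,600. Combined base = $225,000 + $146,850 = $371,850.
No prior criminal record (−$4,750 flat): $371,850 − $4,750 = $367,100.
A deadly weapon other than a firearm was used (+$24,500 flat): $367,100 + $24,500 = $391,600.
Prior failure to appear within five years (+35%): $391,600 × 1.35 = $528,660.
$528,660 is at or above the $10,000 minimum.

$528,660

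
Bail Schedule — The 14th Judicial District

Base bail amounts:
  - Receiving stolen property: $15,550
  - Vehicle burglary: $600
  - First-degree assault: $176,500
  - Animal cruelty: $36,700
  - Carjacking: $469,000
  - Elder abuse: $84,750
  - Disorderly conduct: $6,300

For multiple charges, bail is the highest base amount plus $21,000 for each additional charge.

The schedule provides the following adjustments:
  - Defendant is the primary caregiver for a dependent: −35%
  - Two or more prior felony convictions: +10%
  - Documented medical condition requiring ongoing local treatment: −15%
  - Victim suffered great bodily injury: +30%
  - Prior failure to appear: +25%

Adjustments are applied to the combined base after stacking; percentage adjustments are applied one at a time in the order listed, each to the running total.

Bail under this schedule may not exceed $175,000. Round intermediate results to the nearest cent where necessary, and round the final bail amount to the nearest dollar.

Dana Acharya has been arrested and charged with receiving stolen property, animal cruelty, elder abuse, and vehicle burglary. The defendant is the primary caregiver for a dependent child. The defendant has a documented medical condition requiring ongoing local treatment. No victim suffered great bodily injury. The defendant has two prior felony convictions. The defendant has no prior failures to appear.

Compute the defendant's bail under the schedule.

Base amounts from the schedule: receiving stolen property $15,550; animal cruelty $36,700; elder abuse $84,750; vehicle burglary $600.
Stacking rule: highest base plus $21,000 per additional charge. Highest is elder abuse at $84,750; 3 additional charges → +$63,000. Combined base = $147,750.
Defendant is the primary caregiver for a dependent (−35%): $147,750 × 0.65 = $96,037.50.
Two or more prior felony convictions (+10%): $96,037.50 × 1.1 = $105,641.25.
Documented medical condition requiring ongoing local treatment (−15%): $105,641.25 × 0.85 = $89,795.06.
$89,795.06 is within the $175,000 maximum.
Rounded to the nearest dollar: $89,795.

$89,795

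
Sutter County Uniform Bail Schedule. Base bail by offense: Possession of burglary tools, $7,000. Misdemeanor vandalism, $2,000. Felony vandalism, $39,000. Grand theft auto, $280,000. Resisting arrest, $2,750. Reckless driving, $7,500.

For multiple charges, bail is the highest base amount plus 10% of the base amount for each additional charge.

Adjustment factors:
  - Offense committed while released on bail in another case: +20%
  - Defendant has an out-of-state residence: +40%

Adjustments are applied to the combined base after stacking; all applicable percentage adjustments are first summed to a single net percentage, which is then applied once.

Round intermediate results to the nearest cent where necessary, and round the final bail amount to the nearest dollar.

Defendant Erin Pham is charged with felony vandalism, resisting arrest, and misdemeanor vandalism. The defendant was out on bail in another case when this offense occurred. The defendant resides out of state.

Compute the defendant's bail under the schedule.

Base amounts from the schedule: felony vandalism $39,000; resisting arrest $2,750; misdemeanor vandalism $2,000.
Stacking rule: highest base plus 10% of each additional charge. Highest is felony vandalism at $39,000. Additional: $2,750 × 10% = $275; $2,000 × 10% = $200. Combined base = $39,000 + $475 = $39,475.
Net percentage adjustment: +20% +40% = +60%. $39,475 × 1.6 = $63,160.

$63,160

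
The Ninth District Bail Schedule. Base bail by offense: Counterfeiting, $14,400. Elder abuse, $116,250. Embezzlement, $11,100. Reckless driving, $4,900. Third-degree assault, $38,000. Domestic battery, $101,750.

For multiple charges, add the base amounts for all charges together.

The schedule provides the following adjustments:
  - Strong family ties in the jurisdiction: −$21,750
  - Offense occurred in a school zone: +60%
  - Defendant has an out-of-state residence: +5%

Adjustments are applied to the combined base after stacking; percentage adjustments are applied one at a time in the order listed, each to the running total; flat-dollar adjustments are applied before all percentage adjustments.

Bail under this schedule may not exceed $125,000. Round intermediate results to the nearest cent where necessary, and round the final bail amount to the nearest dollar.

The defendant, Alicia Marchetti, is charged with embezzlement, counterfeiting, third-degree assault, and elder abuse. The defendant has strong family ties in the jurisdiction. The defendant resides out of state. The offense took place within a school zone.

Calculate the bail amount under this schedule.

Base amounts from the schedule: embezzlement $11,100; counterfeiting $14,400; third-degree assault $38,000; elder abuse $116,250.
Stacking rule: sum of all bases. $11,100 + $14,400 + $38,000 + $116,250 = $179,750.
Strong family ties in the jurisdiction (−$21,750 flat): $179,750 − $21,750 = $158,000.
Offense occurred in a school zone (+60%): $158,000 × 1.6 = $252,800.
Defendant has an out-of-state residence (+5%): $252,800 × 1.05 = $265,440.
Result $265,440 exceeds the maximum of $125,000; bail is capped at $125,000.

$125,000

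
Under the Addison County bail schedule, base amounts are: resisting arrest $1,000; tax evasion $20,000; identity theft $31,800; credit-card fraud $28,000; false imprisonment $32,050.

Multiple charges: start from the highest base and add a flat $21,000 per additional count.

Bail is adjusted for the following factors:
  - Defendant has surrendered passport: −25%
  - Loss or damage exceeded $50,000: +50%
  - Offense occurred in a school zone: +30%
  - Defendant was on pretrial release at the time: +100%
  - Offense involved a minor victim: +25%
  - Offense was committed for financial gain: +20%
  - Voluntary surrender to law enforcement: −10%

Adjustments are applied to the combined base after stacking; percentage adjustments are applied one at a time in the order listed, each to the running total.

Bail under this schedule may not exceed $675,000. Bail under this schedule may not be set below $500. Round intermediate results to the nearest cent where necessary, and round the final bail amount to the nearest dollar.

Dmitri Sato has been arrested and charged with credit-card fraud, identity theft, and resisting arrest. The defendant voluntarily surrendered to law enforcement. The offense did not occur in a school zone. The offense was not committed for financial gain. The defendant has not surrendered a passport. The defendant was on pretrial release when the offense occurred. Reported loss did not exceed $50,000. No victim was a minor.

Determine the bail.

Base amounts from the schedule: credit-card fraud $28,000; identity theft $31,800; resisting arrest $1,000.
Stacking rule: highest base plus $21,000 per additional charge. Highest is identity theft at $31,800; 2 additional charges → +$42,000. Combined base = $73,800.
Defendant was on pretrial release at the time (+100%): $73,800 × 2 = $147,600.
Voluntary surrender to law enforcement (−10%): $147,600 × 0.9 = $132,840.
$132,840 is within the $675,000 maximum.
$132,840 is at or above the $500 minimum.

$132,840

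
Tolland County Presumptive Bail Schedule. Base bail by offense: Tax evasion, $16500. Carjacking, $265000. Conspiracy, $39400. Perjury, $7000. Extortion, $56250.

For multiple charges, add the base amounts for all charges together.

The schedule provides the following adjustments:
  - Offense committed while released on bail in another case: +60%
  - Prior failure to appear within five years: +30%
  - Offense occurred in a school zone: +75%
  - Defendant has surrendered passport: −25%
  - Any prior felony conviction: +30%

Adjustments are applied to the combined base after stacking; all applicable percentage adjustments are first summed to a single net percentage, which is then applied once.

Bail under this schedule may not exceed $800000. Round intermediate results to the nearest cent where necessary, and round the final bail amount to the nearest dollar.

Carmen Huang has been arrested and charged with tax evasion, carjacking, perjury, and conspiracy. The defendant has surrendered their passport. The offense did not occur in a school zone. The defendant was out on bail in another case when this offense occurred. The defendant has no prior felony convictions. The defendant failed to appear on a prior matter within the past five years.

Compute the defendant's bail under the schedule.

Base amounts from the schedule: tax evasion $16500; carjacking $265000; perjury $7000; conspiracy $39400.
Stacking rule: sum of all bases. $16500 + $265000 + $7000 + $39400 = $327900.
Net percentage adjustment: +60% +30% −25% = +65%. $327900 × 1.65 = $541035.
$541035 is within the $800000 maximum.

$541035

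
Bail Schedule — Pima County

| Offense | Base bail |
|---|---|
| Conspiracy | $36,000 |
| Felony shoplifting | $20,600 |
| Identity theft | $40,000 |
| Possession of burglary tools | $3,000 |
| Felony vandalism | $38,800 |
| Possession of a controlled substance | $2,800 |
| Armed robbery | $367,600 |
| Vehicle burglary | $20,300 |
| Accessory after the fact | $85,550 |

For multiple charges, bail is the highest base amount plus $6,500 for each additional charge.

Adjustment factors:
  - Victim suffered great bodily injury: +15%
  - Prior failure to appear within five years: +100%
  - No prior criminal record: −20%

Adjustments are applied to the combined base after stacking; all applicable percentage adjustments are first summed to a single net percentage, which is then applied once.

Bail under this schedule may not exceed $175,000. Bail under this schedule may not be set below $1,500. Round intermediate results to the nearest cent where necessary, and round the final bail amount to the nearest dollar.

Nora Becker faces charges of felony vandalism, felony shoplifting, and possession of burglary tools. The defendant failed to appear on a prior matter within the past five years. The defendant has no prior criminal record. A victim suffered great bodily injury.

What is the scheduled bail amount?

Base amounts from the schedule: felony vandalism $38,800; felony shoplifting $20,600; possession of burglary tools $3,000.
Stacking rule: highest base plus $6,500 per additional charge. Highest is felony vandalism at $38,800; 2 additional charges → +$13,000. Combined base = $51,800.
Net percentage adjustment: +15% +100% −20% = +95%. $51,800 × 1.95 = $101,010.
$101,010 is within the $175,000 maximum.
$101,010 is at or above the $1,500 minimum.

$101,010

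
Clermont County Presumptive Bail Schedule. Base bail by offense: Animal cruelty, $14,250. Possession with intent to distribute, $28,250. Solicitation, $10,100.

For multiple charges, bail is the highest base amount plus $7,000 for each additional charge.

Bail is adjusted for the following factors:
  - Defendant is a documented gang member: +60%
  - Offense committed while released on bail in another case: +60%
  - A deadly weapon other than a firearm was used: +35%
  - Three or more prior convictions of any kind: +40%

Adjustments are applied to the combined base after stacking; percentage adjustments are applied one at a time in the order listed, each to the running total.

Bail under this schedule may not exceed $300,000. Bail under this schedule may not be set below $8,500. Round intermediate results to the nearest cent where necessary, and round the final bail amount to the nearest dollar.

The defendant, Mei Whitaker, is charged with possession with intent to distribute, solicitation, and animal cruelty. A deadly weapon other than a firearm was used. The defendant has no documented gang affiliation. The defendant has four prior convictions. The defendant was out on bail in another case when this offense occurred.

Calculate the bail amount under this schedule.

$127,764

Base amounts from the schedule: possession with intent to distribute $28,250; solicitation $10,100; animal cruelty $14,250.
Stacking rule: highest base plus $7,000 per additional charge. Highest is possession with intent to distribute at $28,250; 2 additional charges → +$14,000. Combined base = $42,250.
Offense committed while released on bail in another case (+60%): $42,250 × 1.6 = $67,600.
A deadly weapon other than a firearm was used (+35%): $67,600 × 1.35 = $91,260.
Three or more prior convictions of any kind (+40%): $91,260 × 1.4 = $127,764.
$127,764 is within the $300,000 maximum.
$127,764 is at or above the $8,500 minimum.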